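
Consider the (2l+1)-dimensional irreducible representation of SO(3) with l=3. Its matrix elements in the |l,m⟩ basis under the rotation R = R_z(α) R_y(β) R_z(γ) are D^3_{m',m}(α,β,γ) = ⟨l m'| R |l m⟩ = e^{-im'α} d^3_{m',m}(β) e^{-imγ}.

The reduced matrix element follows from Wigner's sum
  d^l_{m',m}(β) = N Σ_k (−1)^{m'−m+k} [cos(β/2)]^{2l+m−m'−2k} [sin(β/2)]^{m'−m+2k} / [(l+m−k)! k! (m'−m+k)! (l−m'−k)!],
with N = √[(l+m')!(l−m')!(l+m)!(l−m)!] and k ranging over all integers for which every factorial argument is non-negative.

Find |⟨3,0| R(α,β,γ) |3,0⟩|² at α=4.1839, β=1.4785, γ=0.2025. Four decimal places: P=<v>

P=0.0186

D^3_{0,0}(4.1839,1.4785,0.2025) = e^{-i·0·4.1839}·d^3_{0,0}(1.4785)·e^{-i·0·0.2025}. Compute d first:
Half-angle: c=0.738974, s=0.673734. N=√(6·6·6·6)=36.000000
The bounds max(0,m−m')=0 and min(l+m,l−m')=3 give 4 terms
  k=0: (−1)^0·36.0000/(36)·0.7390^6·0.6737^0 = +0.162845
  k=1: (−1)^1·36.0000/(4)·0.7390^4·0.6737^2 = -1.218249
  k=2: (−1)^2·36.0000/(4)·0.7390^2·0.6737^4 = +1.012638
  k=3: (−1)^3·36.0000/(36)·0.7390^0·0.6737^6 = -0.093526
d^3_{0,0}(1.4785) = +0.162845 -1.218249 +1.012638 -0.093526 = -0.136291
|D^3_{0,0}|² = |d^3_{0,0}(β)|² = (-0.136291)² = 0.018575 (the z-rotation phases have unit modulus)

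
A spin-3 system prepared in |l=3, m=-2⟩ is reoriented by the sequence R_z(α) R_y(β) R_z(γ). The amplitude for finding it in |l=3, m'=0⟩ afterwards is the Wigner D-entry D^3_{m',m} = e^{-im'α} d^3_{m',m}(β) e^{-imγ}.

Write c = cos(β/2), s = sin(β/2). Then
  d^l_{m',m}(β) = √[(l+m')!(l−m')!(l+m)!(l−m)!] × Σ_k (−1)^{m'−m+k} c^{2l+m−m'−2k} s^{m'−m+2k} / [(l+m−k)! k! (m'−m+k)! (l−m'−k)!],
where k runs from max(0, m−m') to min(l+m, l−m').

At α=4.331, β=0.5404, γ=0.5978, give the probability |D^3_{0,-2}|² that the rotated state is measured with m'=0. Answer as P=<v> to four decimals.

P=0.0966

D^3_{0,-2}(4.331,0.5404,0.5978) = e^{-i·0·4.331}·d^3_{0,-2}(0.5404)·e^{-i·-2·0.5978}. Compute d first:
With c≡cos(β/2)=0.963718 and s≡sin(β/2)=0.266924, N=[6·6·1·120]^{1/2}=65.726707
k: max(0,(-2)−(0))=0 … min(3+(-2),3−(0))=1
  k=0: (−1)^2·65.7267/(12)·0.9637^4·0.2669^2 = +0.336617
  k=1: (−1)^3·65.7267/(12)·0.9637^2·0.2669^4 = -0.025823
d^3_{0,-2}(0.5404) = +0.336617 -0.025823 = +0.310793
|D^3_{0,-2}|² = |d^3_{0,-2}(β)|² = (+0.310793)² = 0.096592 (the z-rotation phases have unit modulus)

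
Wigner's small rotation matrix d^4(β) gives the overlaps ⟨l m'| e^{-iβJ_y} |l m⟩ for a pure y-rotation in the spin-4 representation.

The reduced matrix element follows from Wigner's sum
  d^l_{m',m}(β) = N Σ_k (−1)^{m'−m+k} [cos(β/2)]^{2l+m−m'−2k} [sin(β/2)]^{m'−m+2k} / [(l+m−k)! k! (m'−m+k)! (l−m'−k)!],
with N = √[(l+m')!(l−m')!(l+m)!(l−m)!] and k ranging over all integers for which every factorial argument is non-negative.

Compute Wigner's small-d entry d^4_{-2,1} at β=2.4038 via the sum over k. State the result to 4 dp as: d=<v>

d=0.3074

d^4_{-2,1}(β=2.4038) via Wigner's sum:
Half-angle: c=0.360586, s=0.932726. N=√(2·720·120·6)=1018.233765
The bounds max(0,m−m')=3 and min(l+m,l−m')=5 give 3 terms
  k=3: (−1)^0·1018.2338/(72)·0.3606^5·0.9327^3 = +0.069956
  k=4: (−1)^1·1018.2338/(48)·0.3606^3·0.9327^5 = -0.702108
  k=5: (−1)^2·1018.2338/(240)·0.3606^1·0.9327^7 = +0.939558
d^4_{-2,1}(2.4038) = +0.069956 -0.702108 +0.939558 = +0.307406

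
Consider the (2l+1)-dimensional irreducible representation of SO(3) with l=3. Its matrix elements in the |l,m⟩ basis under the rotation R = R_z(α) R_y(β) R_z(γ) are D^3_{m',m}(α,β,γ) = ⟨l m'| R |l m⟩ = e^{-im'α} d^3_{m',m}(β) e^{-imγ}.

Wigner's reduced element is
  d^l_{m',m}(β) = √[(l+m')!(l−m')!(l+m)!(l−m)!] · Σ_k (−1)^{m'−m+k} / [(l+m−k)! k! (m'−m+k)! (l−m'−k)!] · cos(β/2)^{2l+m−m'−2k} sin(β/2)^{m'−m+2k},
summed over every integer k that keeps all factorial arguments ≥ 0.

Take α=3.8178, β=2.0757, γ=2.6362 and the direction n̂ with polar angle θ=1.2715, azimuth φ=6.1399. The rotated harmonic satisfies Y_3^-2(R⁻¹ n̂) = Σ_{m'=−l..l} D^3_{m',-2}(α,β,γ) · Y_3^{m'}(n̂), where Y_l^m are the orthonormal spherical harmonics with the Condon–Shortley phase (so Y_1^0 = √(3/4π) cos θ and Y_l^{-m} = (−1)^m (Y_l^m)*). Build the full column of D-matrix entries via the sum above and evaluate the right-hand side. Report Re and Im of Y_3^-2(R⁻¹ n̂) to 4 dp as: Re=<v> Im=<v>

Re=0.2372 Im=-0.2681

Need the full column D^3_{m',-2} for m'=−3..3 at α=3.8178, β=2.0757, γ=2.6362.
cos(β/2)=0.508073, sin(β/2)=0.861314
d^3_{-3,-2}: single k=1 term ⇒ +0.071428;  D = -0.037515-0.060783i
d^3_{-2,-2}: k∈[0..1] ⇒ +0.017201 -0.247171 = -0.229970;  D = -0.216680-0.077045i
d^3_{-1,-2}: k∈[0..1] ⇒ -0.092213 +0.530021 = +0.437808;  D = -0.413531+0.143763i
d^3_{0,-2}: k∈[0..1] ⇒ +0.270763 -0.778142 = -0.507380;  D = -0.269518+0.429877i
d^3_{1,-2}: k∈[0..1] ⇒ -0.530021 +0.761612 = +0.231590;  D = +0.026849+0.230029i
d^3_{2,-2}: k∈[0..1] ⇒ +0.710344 -0.408290 = +0.302054;  D = -0.215075-0.212083i
d^3_{3,-2}: single k=0 term ⇒ -0.589942;  D = -0.586864-0.060179i
Y_3^{m'}(θ=1.2715,φ=6.1399) and Σ D·Y over m':
  (-0.0375-0.0608i)·(+0.3309+0.1517i)  (-0.2167-0.0770i)·(+0.2639+0.0778i)  (-0.4135+0.1438i)·(-0.1728-0.0249i)  (-0.2695+0.4299i)·(-0.2823+0.0000i)  (+0.0268+0.2300i)·(+0.1728-0.0249i)  (-0.2151-0.2121i)·(+0.2639-0.0778i)  (-0.5869-0.0602i)·(-0.3309+0.1517i)
Y_3^-2(R⁻¹ n̂) = +0.237169-0.268141i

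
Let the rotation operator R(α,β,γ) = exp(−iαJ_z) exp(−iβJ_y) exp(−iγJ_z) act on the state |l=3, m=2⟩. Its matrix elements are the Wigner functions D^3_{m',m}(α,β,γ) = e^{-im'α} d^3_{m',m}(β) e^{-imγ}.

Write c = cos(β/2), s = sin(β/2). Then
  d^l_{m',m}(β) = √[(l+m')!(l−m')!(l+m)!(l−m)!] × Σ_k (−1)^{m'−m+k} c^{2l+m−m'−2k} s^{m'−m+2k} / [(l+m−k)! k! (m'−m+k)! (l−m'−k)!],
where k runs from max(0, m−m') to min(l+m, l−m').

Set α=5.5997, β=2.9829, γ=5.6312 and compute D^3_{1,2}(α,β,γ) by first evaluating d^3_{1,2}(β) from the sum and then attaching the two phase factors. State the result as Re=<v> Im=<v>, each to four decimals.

Re=0.0013 Im=-0.0028

D^3_{1,2}(5.5997,2.9829,5.6312) = e^{-i·1·5.5997}·d^3_{1,2}(2.9829)·e^{-i·2·5.6312}. Compute d first:
Half-angle: c=0.079263, s=0.996854. N=√(24·2·120·1)=75.894664
Admissible k: 1..2 (factorial args all ≥0)
  k=1: (−1)^0·75.8947/(24)·0.0793^5·0.9969^1 = +0.000010
  k=2: (−1)^1·75.8947/(12)·0.0793^3·0.9969^3 = -0.003120
d^3_{1,2}(2.9829) = +0.000010 -0.003120 = -0.003110
Attach z-rotation phases: D = e^{-i(1)(5.5997)}·(-0.003110)·e^{-i(2)(5.6312)} = +0.001259-0.002844i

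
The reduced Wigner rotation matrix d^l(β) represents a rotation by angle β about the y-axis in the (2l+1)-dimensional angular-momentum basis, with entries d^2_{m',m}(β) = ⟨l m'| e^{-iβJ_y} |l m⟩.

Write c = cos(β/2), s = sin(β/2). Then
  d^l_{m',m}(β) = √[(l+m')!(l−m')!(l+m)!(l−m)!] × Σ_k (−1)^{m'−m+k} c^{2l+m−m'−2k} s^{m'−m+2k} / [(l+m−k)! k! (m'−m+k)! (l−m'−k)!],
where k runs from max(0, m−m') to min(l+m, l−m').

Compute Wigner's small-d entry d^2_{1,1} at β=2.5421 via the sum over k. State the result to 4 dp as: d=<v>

d^2_{1,1}(β=2.5421) via Wigner's sum:
c=cos(2.5421/2)=0.295278, s=sin(2.5421/2)=0.955411; N=√[6·1·6·1]=6.000000
k∈{0,1} keeps every argument non-negative
  k=0: (−1)^0·6.0000/(6)·0.2953^4·0.9554^0 = +0.007602
  k=1: (−1)^1·6.0000/(2)·0.2953^2·0.9554^2 = -0.238761
d^2_{1,1}(2.5421) = +0.007602 -0.238761 = -0.231159

d=-0.2312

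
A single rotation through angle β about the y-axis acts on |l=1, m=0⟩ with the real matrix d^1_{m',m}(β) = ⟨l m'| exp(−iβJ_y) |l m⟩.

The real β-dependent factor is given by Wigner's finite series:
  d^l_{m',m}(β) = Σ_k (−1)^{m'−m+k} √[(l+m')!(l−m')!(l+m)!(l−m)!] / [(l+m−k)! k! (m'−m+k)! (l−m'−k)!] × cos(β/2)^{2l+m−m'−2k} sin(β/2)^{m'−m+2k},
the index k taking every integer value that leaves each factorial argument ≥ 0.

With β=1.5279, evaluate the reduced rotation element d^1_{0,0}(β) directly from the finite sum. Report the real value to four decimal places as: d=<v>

d^1_{0,0}(β=1.5279) via Wigner's sum:
c=cos(1.5279/2)=0.722109, s=sin(1.5279/2)=0.691779; N=√[1·1·1·1]=1.000000
k: max(0,(0)−(0))=0 … min(1+(0),1−(0))=1
  k=0: (−1)^0·1.0000/(1)·0.7221^2·0.6918^0 = +0.521442
  k=1: (−1)^1·1.0000/(1)·0.7221^0·0.6918^2 = -0.478558
d^1_{0,0}(1.5279) = +0.521442 -0.478558 = +0.042883

d=0.0429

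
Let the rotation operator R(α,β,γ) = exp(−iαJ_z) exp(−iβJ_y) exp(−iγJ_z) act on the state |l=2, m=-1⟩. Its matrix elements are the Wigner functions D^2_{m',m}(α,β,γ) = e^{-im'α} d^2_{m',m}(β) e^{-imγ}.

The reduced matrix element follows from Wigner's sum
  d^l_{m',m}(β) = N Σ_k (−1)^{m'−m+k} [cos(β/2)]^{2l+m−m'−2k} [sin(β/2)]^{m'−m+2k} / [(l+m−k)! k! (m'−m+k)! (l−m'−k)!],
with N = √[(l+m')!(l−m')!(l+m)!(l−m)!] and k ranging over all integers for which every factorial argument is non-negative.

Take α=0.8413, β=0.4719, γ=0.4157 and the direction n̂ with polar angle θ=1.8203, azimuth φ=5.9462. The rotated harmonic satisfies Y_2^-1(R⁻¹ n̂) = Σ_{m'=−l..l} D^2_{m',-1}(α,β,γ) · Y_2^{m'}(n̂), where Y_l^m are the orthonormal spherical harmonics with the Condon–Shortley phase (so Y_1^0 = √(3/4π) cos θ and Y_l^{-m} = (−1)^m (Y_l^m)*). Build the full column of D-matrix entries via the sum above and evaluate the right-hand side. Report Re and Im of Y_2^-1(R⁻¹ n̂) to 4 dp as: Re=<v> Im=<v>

Need the full column D^2_{m',-1} for m'=−2..2 at α=0.8413, β=0.4719, γ=0.4157.
cos(β/2)=0.972293, sin(β/2)=0.233767
d^2_{-2,-1}: single k=1 term ⇒ +0.429738;  D = -0.216321+0.371322i
d^2_{-1,-1}: k∈[0..1] ⇒ +0.893692 -0.154982 = +0.738711;  D = +0.228019+0.702638i
d^2_{0,-1}: k∈[0..1] ⇒ -0.526320 +0.030424 = -0.495895;  D = -0.453662-0.200258i
d^2_{1,-1}: k∈[0..1] ⇒ +0.154982 -0.002986 = +0.151996;  D = +0.138436-0.062754i
d^2_{2,-1}: single k=0 term ⇒ -0.024841;  D = -0.007434+0.023703i
Y_2^{m'}(θ=1.8203,φ=5.9462) and Σ D·Y over m':
  (-0.2163+0.3713i)·(+0.2834+0.2264i)  (+0.2280+0.7026i)·(-0.1745-0.0611i)  (-0.4537-0.2003i)·(-0.2577+0.0000i)  (+0.1384-0.0628i)·(+0.1745-0.0611i)  (-0.0074+0.0237i)·(+0.2834-0.2264i)
Y_2^-1(R⁻¹ n̂) = -0.001715-0.039649i

Re=-0.0017 Im=-0.0396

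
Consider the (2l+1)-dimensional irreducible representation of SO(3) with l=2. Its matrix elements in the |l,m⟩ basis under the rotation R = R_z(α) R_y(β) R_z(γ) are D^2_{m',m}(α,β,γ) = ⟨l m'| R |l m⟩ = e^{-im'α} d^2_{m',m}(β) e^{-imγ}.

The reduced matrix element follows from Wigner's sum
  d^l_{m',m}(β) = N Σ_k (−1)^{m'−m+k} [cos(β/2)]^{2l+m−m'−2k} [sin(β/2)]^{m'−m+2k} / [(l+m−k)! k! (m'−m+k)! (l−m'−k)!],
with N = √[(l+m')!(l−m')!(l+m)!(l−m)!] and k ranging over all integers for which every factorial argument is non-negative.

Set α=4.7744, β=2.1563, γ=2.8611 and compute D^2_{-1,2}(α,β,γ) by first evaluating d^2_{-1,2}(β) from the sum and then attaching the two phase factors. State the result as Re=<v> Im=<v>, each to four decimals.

First d^2_{-1,2}(β=2.1563), then the phase factors e^{-i(-1)α} and e^{-i(2)γ}:
Half-angle: c=0.472959, s=0.881084. N=√(1·6·24·1)=12.000000
Admissible k: 3..3 (factorial args all ≥0)
  k=3: (−1)^0·12.0000/(6)·0.4730^1·0.8811^3 = +0.647003
d^2_{-1,2}(2.1563) = +0.647003
Phases: e^{-i·(-1)·4.7744}=+0.061971-0.998078i, e^{-i·(2)·2.8611}=+0.846731+0.532021i ⇒ D=+0.377507-0.525453i

Re=0.3775 Im=-0.5255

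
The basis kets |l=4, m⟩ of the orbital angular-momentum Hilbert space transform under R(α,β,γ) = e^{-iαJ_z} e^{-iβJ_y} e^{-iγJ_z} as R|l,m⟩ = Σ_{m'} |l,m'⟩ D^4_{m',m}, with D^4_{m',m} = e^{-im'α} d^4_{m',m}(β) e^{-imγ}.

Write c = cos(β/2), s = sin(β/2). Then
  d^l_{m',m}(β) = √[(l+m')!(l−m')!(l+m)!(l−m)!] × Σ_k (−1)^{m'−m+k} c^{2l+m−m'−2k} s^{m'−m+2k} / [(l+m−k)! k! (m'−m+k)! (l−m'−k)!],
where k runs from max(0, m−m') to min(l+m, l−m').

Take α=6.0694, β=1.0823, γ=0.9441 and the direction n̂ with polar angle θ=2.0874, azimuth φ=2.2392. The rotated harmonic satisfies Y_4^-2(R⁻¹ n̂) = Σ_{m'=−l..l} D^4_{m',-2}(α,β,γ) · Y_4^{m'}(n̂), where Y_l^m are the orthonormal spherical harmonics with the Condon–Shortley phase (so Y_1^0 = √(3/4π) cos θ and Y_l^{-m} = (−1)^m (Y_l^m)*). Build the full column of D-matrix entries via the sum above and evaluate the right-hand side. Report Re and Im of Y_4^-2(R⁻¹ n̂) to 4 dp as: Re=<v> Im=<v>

Need the full column D^4_{m',-2} for m'=−4..4 at α=6.0694, β=1.0823, γ=0.9441.
cos(β/2)=0.857117, sin(β/2)=0.515122
d^4_{-4,-2}: single k=2 term ⇒ +0.556723;  D = +0.285150+0.478153i
d^4_{-3,-2}: k∈[1..2] ⇒ +0.655020 -0.709767 = -0.054747;  D = -0.017427-0.051900i
d^4_{-2,-2}: k∈[0..2] ⇒ +0.291286 -1.262530 +0.570022 = -0.401221;  D = -0.044112-0.398789i
d^4_{-1,-2}: k∈[0..2] ⇒ -0.742723 +1.341334 -0.322987 = +0.275623;  D = -0.028509+0.274145i
d^4_{0,-2}: k∈[0..2] ⇒ +0.998118 -0.961370 +0.130215 = +0.166963;  D = -0.052109+0.158623i
d^4_{1,-2}: k∈[0..2] ⇒ -0.894222 +0.484481 -0.034998 = -0.444739;  D = +0.225287-0.383457i
d^4_{2,-2}: k∈[0..2] ⇒ +0.570022 -0.164711 +0.004958 = +0.410269;  D = -0.278143+0.301591i
d^4_{3,-2}: k∈[0..1] ⇒ -0.256363 +0.030866 = -0.225498;  D = +0.184565-0.129556i
d^4_{4,-2}: single k=0 term ⇒ +0.072631;  D = -0.066947+0.028167i
Y_4^{m'}(θ=2.0874,φ=2.2392) and Σ D·Y over m':
  (+0.2852+0.4782i)·(-0.2257-0.1141i)  (-0.0174-0.0519i)·(-0.3687+0.1711i)  (-0.0441-0.3988i)·(-0.0415+0.1741i)  (-0.0285+0.2741i)·(-0.1627-0.2061i)  (-0.0521+0.1586i)·(-0.2365+0.0000i)  (+0.2253-0.3835i)·(+0.1627-0.2061i)  (-0.2781+0.3016i)·(-0.0415-0.1741i)  (+0.1846-0.1296i)·(+0.3687+0.1711i)  (-0.0669+0.0282i)·(-0.2257+0.1141i)
Y_4^-2(R⁻¹ n̂) = +0.274013-0.294796i

Re=0.2740 Im=-0.2948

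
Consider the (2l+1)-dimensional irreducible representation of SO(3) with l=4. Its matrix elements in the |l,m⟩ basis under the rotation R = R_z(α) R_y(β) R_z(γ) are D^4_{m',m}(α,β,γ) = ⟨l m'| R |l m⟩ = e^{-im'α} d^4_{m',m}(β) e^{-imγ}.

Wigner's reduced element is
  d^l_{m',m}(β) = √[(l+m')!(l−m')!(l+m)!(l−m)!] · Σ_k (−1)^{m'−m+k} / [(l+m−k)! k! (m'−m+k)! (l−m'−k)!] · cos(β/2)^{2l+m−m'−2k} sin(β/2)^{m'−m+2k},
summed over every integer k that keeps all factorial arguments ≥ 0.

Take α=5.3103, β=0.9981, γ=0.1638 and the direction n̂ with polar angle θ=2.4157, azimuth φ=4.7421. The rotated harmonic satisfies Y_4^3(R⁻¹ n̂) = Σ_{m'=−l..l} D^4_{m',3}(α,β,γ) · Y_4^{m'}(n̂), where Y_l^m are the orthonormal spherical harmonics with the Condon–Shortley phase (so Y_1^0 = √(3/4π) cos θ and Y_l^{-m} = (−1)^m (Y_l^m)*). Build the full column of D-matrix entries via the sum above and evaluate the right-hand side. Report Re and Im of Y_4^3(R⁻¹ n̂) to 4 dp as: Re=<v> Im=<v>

Need the full column D^4_{m',3} for m'=−4..4 at α=5.3103, β=0.9981, γ=0.1638.
cos(β/2)=0.878038, sin(β/2)=0.478592
d^4_{-4,3}: single k=7 term ⇒ +0.014283;  D = -0.004621+0.013515i
d^4_{-3,3}: k∈[6..7] ⇒ +0.064851 -0.002752 = +0.062098;  D = -0.059874+0.016472i
d^4_{-2,3}: k∈[5..6] ⇒ +0.190788 -0.018894 = +0.171893;  D = -0.130980-0.111317i
d^4_{-1,3}: k∈[4..5] ⇒ +0.412508 -0.073534 = +0.338974;  D = +0.036036-0.337053i
d^4_{0,3}: k∈[3..4] ⇒ +0.676901 -0.201108 = +0.475793;  D = +0.419494-0.224508i
d^4_{1,3}: k∈[2..3] ⇒ +0.833066 -0.412508 = +0.420558;  D = +0.372744+0.194759i
d^4_{2,3}: k∈[1..2] ⇒ +0.720478 -0.642164 = +0.078314;  D = +0.009097+0.077784i
d^4_{3,3}: k∈[0..1] ⇒ +0.353269 -0.734695 = -0.381426;  D = +0.288178-0.249879i
d^4_{4,3}: single k=0 term ⇒ -0.544630;  D = +0.526528+0.139250i
Y_4^{m'}(θ=2.4157,φ=4.7421) and Σ D·Y over m':
  (-0.0046+0.0135i)·(+0.0853-0.0102i)  (-0.0599+0.0165i)·(+0.0244+0.2727i)  (-0.1310-0.1113i)·(-0.4290+0.0255i)  (+0.0360-0.3371i)·(-0.0064-0.2149i)  (+0.4195-0.2245i)·(-0.2994+0.0000i)  (+0.3727+0.1948i)·(+0.0064-0.2149i)  (+0.0091+0.0778i)·(-0.4290-0.0255i)  (+0.2882-0.2499i)·(-0.0244+0.2727i)  (+0.5265+0.1392i)·(+0.0853+0.0102i)
Y_4^3(R⁻¹ n̂) = +0.001522+0.080752i

Re=0.0015 Im=0.0808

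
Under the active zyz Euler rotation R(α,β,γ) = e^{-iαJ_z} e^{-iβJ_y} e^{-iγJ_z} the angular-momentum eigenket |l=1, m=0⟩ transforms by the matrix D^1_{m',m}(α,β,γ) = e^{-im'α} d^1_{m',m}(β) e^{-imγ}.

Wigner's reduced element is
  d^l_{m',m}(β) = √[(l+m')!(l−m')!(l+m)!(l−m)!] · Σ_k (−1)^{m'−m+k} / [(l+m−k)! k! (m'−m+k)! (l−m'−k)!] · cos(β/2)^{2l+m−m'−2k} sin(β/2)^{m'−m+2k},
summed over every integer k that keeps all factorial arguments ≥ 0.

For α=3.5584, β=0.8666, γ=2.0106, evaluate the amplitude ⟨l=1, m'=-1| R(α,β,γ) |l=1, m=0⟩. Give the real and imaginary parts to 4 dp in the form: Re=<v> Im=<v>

Split into d^1_{-1,0}(β=0.8666) × two z-phases.
c=cos(0.8666/2)=0.907585, s=sin(0.8666/2)=0.419868; N=√[1·2·1·1]=1.414214
Admissible k: 1..1 (factorial args all ≥0)
  k=1: (−1)^0·1.4142/(1)·0.9076^1·0.4199^1 = +0.538909
d^1_{-1,0}(0.8666) = +0.538909
Phases: e^{-i·(-1)·3.5584}=-0.914386-0.404843i, e^{-i·(0)·2.0106}=+1.000000+0.000000i ⇒ D=-0.492771-0.218174i

Re=-0.4928 Im=-0.2182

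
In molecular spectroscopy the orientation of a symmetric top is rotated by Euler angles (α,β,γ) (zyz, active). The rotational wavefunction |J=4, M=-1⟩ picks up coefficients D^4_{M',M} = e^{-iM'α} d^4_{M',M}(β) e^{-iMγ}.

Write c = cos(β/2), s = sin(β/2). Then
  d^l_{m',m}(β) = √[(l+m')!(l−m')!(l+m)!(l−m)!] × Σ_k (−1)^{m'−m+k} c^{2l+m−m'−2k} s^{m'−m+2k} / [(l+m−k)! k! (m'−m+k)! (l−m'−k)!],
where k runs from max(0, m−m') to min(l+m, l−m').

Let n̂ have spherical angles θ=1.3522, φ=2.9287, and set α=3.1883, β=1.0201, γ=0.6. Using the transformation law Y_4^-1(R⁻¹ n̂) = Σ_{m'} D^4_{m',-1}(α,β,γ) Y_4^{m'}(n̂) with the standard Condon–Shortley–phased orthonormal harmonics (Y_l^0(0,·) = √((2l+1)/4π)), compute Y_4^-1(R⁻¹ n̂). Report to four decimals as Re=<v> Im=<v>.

Need the full column D^4_{m',-1} for m'=−4..4 at α=3.1883, β=1.0201, γ=0.6.
cos(β/2)=0.872720, sin(β/2)=0.488221
d^4_{-4,-1}: single k=3 term ⇒ +0.440878;  D = +0.311301+0.312193i
d^4_{-3,-1}: k∈[2..3] ⇒ +0.835897 -0.435998 = +0.399899;  D = -0.295280-0.269683i
d^4_{-2,-1}: k∈[1..3] ⇒ +0.798689 -1.249770 +0.260748 = -0.190333;  D = -0.146379-0.121655i
d^4_{-1,-1}: k∈[0..3] ⇒ +0.336511 -1.579697 +0.988750 -0.103145 = -0.357580;  D = +0.285375+0.215464i
d^4_{0,-1}: k∈[0..3] ⇒ -0.841892 +1.580848 -0.494735 +0.025805 = +0.270026;  D = +0.222862+0.152468i
d^4_{1,-1}: k∈[0..3] ⇒ +1.053131 -0.988750 +0.154717 -0.003228 = +0.215871;  D = -0.183663-0.113438i
d^4_{2,-1}: k∈[0..2] ⇒ -0.833180 +0.391123 -0.024481 = -0.466538;  D = -0.407944-0.226362i
d^4_{3,-1}: k∈[0..1] ⇒ +0.435998 -0.081869 = +0.354129;  D = -0.317337-0.157176i
d^4_{4,-1}: single k=0 term ⇒ -0.137975;  D = -0.126365-0.055399i
Y_4^{m'}(θ=1.3522,φ=2.9287) and Σ D·Y over m':
  (+0.3113+0.3122i)·(+0.2648+0.3023i)  (-0.2953-0.2697i)·(-0.2027-0.1505i)  (-0.1464-0.1217i)·(-0.1948-0.0883i)  (+0.2854+0.2155i)·(+0.2614+0.0565i)  (+0.2229+0.1525i)·(+0.1763+0.0000i)  (-0.1837-0.1134i)·(-0.2614+0.0565i)  (-0.4079-0.2264i)·(-0.1948+0.0883i)  (-0.3173-0.1572i)·(+0.2027-0.1505i)  (-0.1264-0.0554i)·(+0.2648-0.3023i)
Y_4^-1(R⁻¹ n̂) = +0.142453+0.478640i

Re=0.1425 Im=0.4786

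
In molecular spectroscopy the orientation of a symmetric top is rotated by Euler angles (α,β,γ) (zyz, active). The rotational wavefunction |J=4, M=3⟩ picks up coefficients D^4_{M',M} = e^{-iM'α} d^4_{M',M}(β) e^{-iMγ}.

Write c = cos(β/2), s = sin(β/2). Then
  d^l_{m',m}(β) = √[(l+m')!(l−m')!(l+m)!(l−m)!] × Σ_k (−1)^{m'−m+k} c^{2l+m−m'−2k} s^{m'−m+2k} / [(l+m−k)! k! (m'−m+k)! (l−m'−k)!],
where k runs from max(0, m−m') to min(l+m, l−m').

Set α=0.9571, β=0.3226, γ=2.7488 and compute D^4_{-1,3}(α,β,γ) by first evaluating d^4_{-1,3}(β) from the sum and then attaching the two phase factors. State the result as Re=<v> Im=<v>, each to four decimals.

Split into d^4_{-1,3}(β=0.3226) × two z-phases.
Half-angle: c=0.987019, s=0.160601. N=√(6·120·5040·1)=1904.940944
k∈{4,5} keeps every argument non-negative
  k=4: (−1)^0·1904.9409/(144)·0.9870^4·0.1606^4 = +0.008353
  k=5: (−1)^1·1904.9409/(240)·0.9870^2·0.1606^6 = -0.000133
d^4_{-1,3}(0.3226) = +0.008353 -0.000133 = +0.008220
Attach z-rotation phases: D = e^{-i(-1)(0.9571)}·(+0.008220)·e^{-i(3)(2.7488)} = +0.004399-0.006944i

Re=0.0044 Im=-0.0069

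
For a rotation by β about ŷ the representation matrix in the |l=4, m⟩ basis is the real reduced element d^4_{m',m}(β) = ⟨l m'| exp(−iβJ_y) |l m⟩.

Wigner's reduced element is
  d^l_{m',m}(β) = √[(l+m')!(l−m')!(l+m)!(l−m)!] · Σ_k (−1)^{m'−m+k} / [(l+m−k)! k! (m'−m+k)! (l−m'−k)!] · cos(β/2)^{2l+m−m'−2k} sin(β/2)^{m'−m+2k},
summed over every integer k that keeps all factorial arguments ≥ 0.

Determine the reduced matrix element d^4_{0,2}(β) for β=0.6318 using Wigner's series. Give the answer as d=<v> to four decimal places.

d^4_{0,2}(β=0.6318) via Wigner's sum:
With c≡cos(β/2)=0.950517 and s≡sin(β/2)=0.310672, N=[24·24·720·2]^{1/2}=910.735966
k∈{2,3,4} keeps every argument non-negative
  k=2: (−1)^0·910.7360/(96)·0.9505^6·0.3107^2 = +0.675282
  k=3: (−1)^1·910.7360/(36)·0.9505^4·0.3107^4 = -0.192371
  k=4: (−1)^2·910.7360/(96)·0.9505^2·0.3107^6 = +0.007706
d^4_{0,2}(0.6318) = +0.675282 -0.192371 +0.007706 = +0.490618

d=0.4906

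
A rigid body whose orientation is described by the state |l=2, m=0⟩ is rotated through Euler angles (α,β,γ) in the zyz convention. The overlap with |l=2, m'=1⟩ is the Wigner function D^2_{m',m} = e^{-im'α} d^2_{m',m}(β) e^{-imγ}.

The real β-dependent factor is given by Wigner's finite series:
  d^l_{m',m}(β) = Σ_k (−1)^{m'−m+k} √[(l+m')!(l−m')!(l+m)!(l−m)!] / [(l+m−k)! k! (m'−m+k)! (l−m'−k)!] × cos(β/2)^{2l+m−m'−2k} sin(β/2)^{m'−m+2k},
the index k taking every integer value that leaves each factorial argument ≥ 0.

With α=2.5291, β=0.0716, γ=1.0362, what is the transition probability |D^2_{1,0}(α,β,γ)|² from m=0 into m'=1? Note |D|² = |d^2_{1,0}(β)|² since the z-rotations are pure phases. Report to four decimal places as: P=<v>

Split into d^2_{1,0}(β=0.0716) × two z-phases.
c=cos(0.0716/2)=0.999359, s=sin(0.0716/2)=0.035792; N=√[6·1·2·2]=4.898979
k∈{0,1} keeps every argument non-negative
  k=0: (−1)^1·4.8990/(2)·0.9994^3·0.0358^1 = -0.087505
  k=1: (−1)^2·4.8990/(2)·0.9994^1·0.0358^3 = +0.000112
d^2_{1,0}(0.0716) = -0.087505 +0.000112 = -0.087392
|D^2_{1,0}|² = |d^2_{1,0}(β)|² = (-0.087392)² = 0.007637 (the z-rotation phases have unit modulus)

P=0.0076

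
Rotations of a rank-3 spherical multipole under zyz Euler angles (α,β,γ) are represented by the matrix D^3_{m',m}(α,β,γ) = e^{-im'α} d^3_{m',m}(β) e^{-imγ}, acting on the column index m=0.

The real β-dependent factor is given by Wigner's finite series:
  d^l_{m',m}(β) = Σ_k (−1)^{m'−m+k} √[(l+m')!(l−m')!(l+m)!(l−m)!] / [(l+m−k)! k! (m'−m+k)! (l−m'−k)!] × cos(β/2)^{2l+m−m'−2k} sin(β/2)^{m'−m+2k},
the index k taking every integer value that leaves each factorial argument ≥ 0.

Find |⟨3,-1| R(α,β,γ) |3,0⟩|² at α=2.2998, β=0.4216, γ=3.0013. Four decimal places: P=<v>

P=0.3141

First d^3_{-1,0}(β=0.4216), then the phase factors e^{-i(-1)α} and e^{-i(0)γ}:
With c≡cos(β/2)=0.977864 and s≡sin(β/2)=0.209242, N=[2·24·6·6]^{1/2}=41.569219
The bounds max(0,m−m')=1 and min(l+m,l−m')=3 give 3 terms
  k=1: (−1)^0·41.5692/(12)·0.9779^5·0.2092^1 = +0.648085
  k=2: (−1)^1·41.5692/(4)·0.9779^3·0.2092^3 = -0.089022
  k=3: (−1)^2·41.5692/(12)·0.9779^1·0.2092^5 = +0.001359
d^3_{-1,0}(0.4216) = +0.648085 -0.089022 +0.001359 = +0.560422
|D^3_{-1,0}|² = |d^3_{-1,0}(β)|² = (+0.560422)² = 0.314073 (the z-rotation phases have unit modulus)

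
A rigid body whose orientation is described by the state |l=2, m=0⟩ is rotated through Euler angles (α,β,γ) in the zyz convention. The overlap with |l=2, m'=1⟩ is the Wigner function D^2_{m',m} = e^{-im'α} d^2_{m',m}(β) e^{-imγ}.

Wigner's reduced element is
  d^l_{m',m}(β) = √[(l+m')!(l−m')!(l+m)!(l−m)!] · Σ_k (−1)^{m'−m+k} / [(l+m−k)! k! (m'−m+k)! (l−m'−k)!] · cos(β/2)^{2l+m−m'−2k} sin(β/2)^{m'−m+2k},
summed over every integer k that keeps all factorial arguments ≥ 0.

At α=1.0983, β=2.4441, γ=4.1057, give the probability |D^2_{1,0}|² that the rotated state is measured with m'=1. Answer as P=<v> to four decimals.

Split into d^2_{1,0}(β=2.4441) × two z-phases.
c=cos(2.4441/2)=0.341720, s=sin(2.4441/2)=0.939802; N=√[6·1·2·2]=4.898979
k: max(0,(0)−(1))=0 … min(2+(0),2−(1))=1
  k=0: (−1)^1·4.8990/(2)·0.3417^3·0.9398^1 = -0.091859
  k=1: (−1)^2·4.8990/(2)·0.3417^1·0.9398^3 = +0.694792
d^2_{1,0}(2.4441) = -0.091859 +0.694792 = +0.602933
|D^2_{1,0}|² = |d^2_{1,0}(β)|² = (+0.602933)² = 0.363528 (the z-rotation phases have unit modulus)

P=0.3635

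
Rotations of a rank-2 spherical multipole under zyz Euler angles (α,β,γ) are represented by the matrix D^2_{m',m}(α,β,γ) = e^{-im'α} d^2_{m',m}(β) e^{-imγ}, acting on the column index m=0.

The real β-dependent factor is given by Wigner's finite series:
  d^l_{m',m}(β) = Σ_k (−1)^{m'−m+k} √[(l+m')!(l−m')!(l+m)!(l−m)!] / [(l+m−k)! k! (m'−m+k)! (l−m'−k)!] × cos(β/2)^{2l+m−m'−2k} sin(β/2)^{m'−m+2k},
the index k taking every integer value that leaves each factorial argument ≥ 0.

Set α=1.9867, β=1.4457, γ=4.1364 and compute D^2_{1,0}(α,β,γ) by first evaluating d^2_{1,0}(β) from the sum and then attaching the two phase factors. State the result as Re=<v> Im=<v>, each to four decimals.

D^2_{1,0}(1.9867,1.4457,4.1364) = e^{-i·1·1.9867}·d^2_{1,0}(1.4457)·e^{-i·0·4.1364}. Compute d first:
With c≡cos(β/2)=0.749923 and s≡sin(β/2)=0.661525, N=[6·1·2·2]^{1/2}=4.898979
k∈{0,1} keeps every argument non-negative
  k=0: (−1)^1·4.8990/(2)·0.7499^3·0.6615^1 = -0.683396
  k=1: (−1)^2·4.8990/(2)·0.7499^1·0.6615^3 = +0.531778
d^2_{1,0}(1.4457) = -0.683396 +0.531778 = -0.151618
Attach z-rotation phases: D = e^{-i(1)(1.9867)}·(-0.151618)·e^{-i(0)(4.1364)} = +0.061256+0.138693i

Re=0.0613 Im=0.1387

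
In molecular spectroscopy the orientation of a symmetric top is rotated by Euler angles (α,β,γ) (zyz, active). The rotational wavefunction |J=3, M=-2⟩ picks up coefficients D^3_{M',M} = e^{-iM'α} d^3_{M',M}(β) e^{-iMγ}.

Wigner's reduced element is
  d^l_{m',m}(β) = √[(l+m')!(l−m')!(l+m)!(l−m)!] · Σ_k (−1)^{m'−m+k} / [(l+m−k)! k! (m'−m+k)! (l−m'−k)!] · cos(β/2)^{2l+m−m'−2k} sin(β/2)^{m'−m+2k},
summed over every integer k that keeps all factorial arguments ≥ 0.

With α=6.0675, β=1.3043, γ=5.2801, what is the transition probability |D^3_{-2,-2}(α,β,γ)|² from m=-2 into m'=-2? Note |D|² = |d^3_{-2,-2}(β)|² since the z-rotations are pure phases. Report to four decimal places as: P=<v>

D^3_{-2,-2}(6.0675,1.3043,5.2801) = e^{-i·-2·6.0675}·d^3_{-2,-2}(1.3043)·e^{-i·-2·5.2801}. Compute d first:
c=cos(1.3043/2)=0.794781, s=sin(1.3043/2)=0.606897; N=√[1·120·1·120]=120.000000
Admissible k: 0..1 (factorial args all ≥0)
  k=0: (−1)^0·120.0000/(120)·0.7948^6·0.6069^0 = +0.252049
  k=1: (−1)^1·120.0000/(24)·0.7948^4·0.6069^2 = -0.734833
d^3_{-2,-2}(1.3043) = +0.252049 -0.734833 = -0.482785
|D^3_{-2,-2}|² = |d^3_{-2,-2}(β)|² = (-0.482785)² = 0.233081 (the z-rotation phases have unit modulus)

P=0.2331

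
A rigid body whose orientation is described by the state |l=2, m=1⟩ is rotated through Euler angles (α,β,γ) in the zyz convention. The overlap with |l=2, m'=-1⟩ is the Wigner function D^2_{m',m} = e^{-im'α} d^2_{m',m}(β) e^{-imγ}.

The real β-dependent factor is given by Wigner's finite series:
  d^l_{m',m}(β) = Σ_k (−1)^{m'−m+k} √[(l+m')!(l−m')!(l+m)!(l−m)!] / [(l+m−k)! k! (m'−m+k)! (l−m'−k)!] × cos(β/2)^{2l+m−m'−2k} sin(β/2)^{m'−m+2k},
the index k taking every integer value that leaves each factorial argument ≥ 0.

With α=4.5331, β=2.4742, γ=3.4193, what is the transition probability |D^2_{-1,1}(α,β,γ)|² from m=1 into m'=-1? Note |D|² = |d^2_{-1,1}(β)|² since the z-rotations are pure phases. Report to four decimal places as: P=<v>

First d^2_{-1,1}(β=2.4742), then the phase factors e^{-i(-1)α} and e^{-i(1)γ}:
With c≡cos(β/2)=0.327538 and s≡sin(β/2)=0.944838, N=[1·6·6·1]^{1/2}=6.000000
Admissible k: 2..3 (factorial args all ≥0)
  k=2: (−1)^0·6.0000/(2)·0.3275^2·0.9448^2 = +0.287315
  k=3: (−1)^1·6.0000/(6)·0.3275^0·0.9448^4 = -0.796947
d^2_{-1,1}(2.4742) = +0.287315 -0.796947 = -0.509632
|D^2_{-1,1}|² = |d^2_{-1,1}(β)|² = (-0.509632)² = 0.259725 (the z-rotation phases have unit modulus)

P=0.2597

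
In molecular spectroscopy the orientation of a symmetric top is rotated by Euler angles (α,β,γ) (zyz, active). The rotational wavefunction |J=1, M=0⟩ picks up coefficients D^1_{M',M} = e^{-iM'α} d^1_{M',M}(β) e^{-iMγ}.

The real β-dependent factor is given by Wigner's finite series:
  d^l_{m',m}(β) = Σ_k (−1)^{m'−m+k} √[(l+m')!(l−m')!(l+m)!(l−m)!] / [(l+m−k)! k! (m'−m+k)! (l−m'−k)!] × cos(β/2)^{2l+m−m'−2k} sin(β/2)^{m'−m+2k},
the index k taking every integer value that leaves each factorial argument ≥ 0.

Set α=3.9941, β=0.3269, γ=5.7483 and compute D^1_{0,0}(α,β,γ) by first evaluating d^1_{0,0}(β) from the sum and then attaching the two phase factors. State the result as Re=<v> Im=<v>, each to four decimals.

D^1_{0,0}(3.9941,0.3269,5.7483) = e^{-i·0·3.9941}·d^1_{0,0}(0.3269)·e^{-i·0·5.7483}. Compute d first:
Half-angle: c=0.986672, s=0.162723. N=√(1·1·1·1)=1.000000
Admissible k: 0..1 (factorial args all ≥0)
  k=0: (−1)^0·1.0000/(1)·0.9867^2·0.1627^0 = +0.973521
  k=1: (−1)^1·1.0000/(1)·0.9867^0·0.1627^2 = -0.026479
d^1_{0,0}(0.3269) = +0.973521 -0.026479 = +0.947042
Phases: e^{-i·(0)·3.9941}=+1.000000+0.000000i, e^{-i·(0)·5.7483}=+1.000000+0.000000i ⇒ D=+0.947042+0.000000i

Re=0.9470 Im=0.0000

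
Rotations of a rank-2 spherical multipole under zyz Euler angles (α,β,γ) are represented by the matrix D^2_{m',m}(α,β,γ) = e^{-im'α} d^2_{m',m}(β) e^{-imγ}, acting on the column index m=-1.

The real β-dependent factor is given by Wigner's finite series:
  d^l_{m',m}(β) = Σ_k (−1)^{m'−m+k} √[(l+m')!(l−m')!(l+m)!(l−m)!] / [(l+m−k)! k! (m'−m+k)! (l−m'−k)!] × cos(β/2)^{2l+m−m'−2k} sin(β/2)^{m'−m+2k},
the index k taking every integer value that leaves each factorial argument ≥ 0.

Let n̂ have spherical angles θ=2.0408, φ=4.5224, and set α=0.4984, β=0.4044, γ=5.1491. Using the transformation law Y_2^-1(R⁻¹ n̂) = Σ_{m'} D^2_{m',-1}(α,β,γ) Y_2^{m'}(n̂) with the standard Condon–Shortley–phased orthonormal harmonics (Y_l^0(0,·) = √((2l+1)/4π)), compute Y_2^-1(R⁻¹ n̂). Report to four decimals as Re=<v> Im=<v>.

Re=-0.2366 Im=-0.2971

Need the full column D^2_{m',-1} for m'=−2..2 at α=0.4984, β=0.4044, γ=5.1491.
cos(β/2)=0.979627, sin(β/2)=0.200825
d^2_{-2,-1}: single k=1 term ⇒ +0.377598;  D = +0.374046-0.051676i
d^2_{-1,-1}: k∈[0..1] ⇒ +0.920965 -0.116112 = +0.804853;  D = +0.647637-0.477865i
d^2_{0,-1}: k∈[0..1] ⇒ -0.462462 +0.019435 = -0.443027;  D = -0.187383+0.401447i
d^2_{1,-1}: k∈[0..1] ⇒ +0.116112 -0.001627 = +0.114486;  D = -0.007058-0.114268i
d^2_{2,-1}: single k=0 term ⇒ -0.015869;  D = +0.008430+0.013444i
Y_2^{m'}(θ=2.0408,φ=4.5224) and Σ D·Y over m':
  (+0.3740-0.0517i)·(-0.2851-0.1139i)  (+0.6476-0.4779i)·(+0.0589-0.3063i)  (-0.1874+0.4014i)·(-0.1213+0.0000i)  (-0.0071-0.1143i)·(-0.0589-0.3063i)  (+0.0084+0.0134i)·(-0.2851+0.1139i)
Y_2^-1(R⁻¹ n̂) = -0.236562-0.297087i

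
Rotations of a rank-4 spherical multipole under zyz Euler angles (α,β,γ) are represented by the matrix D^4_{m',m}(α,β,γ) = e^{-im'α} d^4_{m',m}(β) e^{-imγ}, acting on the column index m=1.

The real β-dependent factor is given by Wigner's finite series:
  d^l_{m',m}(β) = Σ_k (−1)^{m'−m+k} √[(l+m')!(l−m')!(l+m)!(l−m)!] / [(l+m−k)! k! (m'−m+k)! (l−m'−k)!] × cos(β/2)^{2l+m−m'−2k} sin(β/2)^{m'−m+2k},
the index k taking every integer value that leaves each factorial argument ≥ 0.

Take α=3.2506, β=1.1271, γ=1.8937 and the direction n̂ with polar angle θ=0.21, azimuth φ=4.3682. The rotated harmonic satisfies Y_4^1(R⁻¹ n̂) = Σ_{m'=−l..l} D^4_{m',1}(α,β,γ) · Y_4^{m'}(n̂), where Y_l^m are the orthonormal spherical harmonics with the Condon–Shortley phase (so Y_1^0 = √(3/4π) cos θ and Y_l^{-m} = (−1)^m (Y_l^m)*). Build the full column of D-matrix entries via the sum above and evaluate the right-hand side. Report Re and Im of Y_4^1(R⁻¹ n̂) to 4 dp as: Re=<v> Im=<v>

Re=0.1307 Im=0.2173

Need the full column D^4_{m',1} for m'=−4..4 at α=3.2506, β=1.1271, γ=1.8937.
cos(β/2)=0.845364, sin(β/2)=0.534191
d^4_{-4,1}: single k=5 term ⇒ +0.196656;  D = +0.022199-0.195399i
d^4_{-3,1}: k∈[4..5] ⇒ +0.550147 -0.131806 = +0.418341;  D = -0.001723+0.418338i
d^4_{-2,1}: k∈[3..5] ⇒ +0.930728 -0.557467 +0.044520 = +0.417781;  D = -0.043740-0.415485i
d^4_{-1,1}: k∈[2..5] ⇒ +1.041490 -1.247617 +0.249090 -0.006631 = +0.036332;  D = +0.007712+0.035504i
d^4_{0,1}: k∈[1..4] ⇒ +0.737085 -1.765932 +0.705146 -0.046928 = -0.370629;  D = +0.117608+0.351474i
d^4_{1,1}: k∈[0..3] ⇒ +0.260826 -1.562235 +1.247617 -0.166060 = -0.219852;  D = -0.092032-0.199663i
d^4_{2,1}: k∈[0..2] ⇒ -0.699260 +1.396092 -0.371644 = +0.325187;  D = -0.167446-0.278762i
d^4_{3,1}: k∈[0..1] ⇒ +0.826657 -0.550147 = +0.276510;  D = +0.167324+0.220137i
d^4_{4,1}: single k=0 term ⇒ -0.492495;  D = +0.338909+0.357340i
Y_4^{m'}(θ=0.21,φ=4.3682) and Σ D·Y over m':
  (+0.0222-0.1954i)·(+0.0002+0.0008i)  (-0.0017+0.4183i)·(+0.0095-0.0057i)  (-0.0437-0.4155i)·(-0.0639-0.0526i)  (+0.0077+0.0355i)·(-0.1203+0.3356i)  (+0.1176+0.3515i)·(+0.6694+0.0000i)  (-0.0920-0.1997i)·(+0.1203+0.3356i)  (-0.1674-0.2788i)·(-0.0639+0.0526i)  (+0.1673+0.2201i)·(-0.0095-0.0057i)  (+0.3389+0.3573i)·(+0.0002-0.0008i)
Y_4^1(R⁻¹ n̂) = +0.130659+0.217292i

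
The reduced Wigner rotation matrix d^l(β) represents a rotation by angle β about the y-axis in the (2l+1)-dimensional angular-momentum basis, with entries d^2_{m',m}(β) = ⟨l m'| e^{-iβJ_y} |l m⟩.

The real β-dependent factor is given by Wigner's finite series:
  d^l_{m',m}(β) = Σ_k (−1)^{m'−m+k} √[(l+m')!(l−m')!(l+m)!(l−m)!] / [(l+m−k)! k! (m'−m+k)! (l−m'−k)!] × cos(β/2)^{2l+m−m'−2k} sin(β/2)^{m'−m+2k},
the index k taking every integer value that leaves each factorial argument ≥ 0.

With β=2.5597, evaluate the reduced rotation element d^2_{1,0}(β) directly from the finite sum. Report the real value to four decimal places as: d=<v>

d^2_{1,0}(β=2.5597) via Wigner's sum:
Half-angle: c=0.286859, s=0.957973. N=√(6·1·2·2)=4.898979
Admissible k: 0..1 (factorial args all ≥0)
  k=0: (−1)^1·4.8990/(2)·0.2869^3·0.9580^1 = -0.055390
  k=1: (−1)^2·4.8990/(2)·0.2869^1·0.9580^3 = +0.617737
d^2_{1,0}(2.5597) = -0.055390 +0.617737 = +0.562347

d=0.5623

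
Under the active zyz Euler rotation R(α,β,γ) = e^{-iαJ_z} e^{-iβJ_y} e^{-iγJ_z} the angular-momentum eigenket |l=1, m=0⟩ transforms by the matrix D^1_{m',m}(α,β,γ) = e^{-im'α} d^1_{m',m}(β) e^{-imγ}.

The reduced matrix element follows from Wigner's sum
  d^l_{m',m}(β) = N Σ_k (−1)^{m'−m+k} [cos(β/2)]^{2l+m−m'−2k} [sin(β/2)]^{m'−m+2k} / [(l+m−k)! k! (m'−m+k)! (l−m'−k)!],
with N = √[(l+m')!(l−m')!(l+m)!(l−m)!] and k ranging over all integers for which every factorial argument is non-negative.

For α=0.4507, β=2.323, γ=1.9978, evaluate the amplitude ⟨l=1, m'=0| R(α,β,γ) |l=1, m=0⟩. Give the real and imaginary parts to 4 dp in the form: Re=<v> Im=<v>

First d^1_{0,0}(β=2.323), then the phase factors e^{-i(0)α} and e^{-i(0)γ}:
Half-angle: c=0.397964, s=0.917401. N=√(1·1·1·1)=1.000000
Admissible k: 0..1 (factorial args all ≥0)
  k=0: (−1)^0·1.0000/(1)·0.3980^2·0.9174^0 = +0.158375
  k=1: (−1)^1·1.0000/(1)·0.3980^0·0.9174^2 = -0.841625
d^1_{0,0}(2.323) = +0.158375 -0.841625 = -0.683250
D = (+1.000000+0.000000i)·(-0.683250)·(+1.000000+0.000000i) = -0.683250+0.000000i

Re=-0.6832 Im=0.0000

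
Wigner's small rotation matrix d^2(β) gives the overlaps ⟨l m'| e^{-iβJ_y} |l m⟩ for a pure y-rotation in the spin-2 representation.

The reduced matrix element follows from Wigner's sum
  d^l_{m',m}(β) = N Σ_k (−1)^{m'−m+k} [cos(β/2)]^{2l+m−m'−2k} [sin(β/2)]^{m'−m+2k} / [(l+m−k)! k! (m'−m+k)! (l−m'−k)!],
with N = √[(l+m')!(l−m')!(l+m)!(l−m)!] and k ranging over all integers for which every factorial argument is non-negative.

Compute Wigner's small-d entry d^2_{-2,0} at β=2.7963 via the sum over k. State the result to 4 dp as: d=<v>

d^2_{-2,0}(β=2.7963) via Wigner's sum:
With c≡cos(β/2)=0.171790 and s≡sin(β/2)=0.985134, N=[1·24·2·2]^{1/2}=9.797959
k: max(0,(0)−(-2))=2 … min(2+(0),2−(-2))=2
  k=2: (−1)^0·9.7980/(4)·0.1718^2·0.9851^2 = +0.070155
d^2_{-2,0}(2.7963) = +0.070155

d=0.0702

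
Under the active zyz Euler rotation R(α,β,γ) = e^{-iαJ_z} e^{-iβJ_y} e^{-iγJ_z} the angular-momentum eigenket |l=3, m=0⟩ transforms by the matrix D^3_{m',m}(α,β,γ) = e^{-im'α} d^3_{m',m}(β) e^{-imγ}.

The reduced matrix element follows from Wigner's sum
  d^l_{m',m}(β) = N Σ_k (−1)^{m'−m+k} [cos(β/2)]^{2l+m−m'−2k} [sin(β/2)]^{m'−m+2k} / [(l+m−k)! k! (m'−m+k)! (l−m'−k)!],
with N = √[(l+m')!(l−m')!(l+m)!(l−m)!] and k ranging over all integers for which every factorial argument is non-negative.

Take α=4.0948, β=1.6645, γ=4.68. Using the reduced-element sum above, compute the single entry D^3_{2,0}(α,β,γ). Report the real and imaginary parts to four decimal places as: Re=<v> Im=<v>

First d^3_{2,0}(β=1.6645), then the phase factors e^{-i(2)α} and e^{-i(0)γ}:
Half-angle: c=0.673214, s=0.739448. N=√(120·1·6·6)=65.726707
Admissible k: 0..1 (factorial args all ≥0)
  k=0: (−1)^2·65.7267/(12)·0.6732^4·0.7394^2 = +0.615159
  k=1: (−1)^3·65.7267/(12)·0.6732^2·0.7394^4 = -0.742159
d^3_{2,0}(1.6645) = +0.615159 -0.742159 = -0.127000
Phases: e^{-i·(2)·4.0948}=-0.329353-0.944207i, e^{-i·(0)·4.68}=+1.000000+0.000000i ⇒ D=+0.041828+0.119914i

Re=0.0418 Im=0.1199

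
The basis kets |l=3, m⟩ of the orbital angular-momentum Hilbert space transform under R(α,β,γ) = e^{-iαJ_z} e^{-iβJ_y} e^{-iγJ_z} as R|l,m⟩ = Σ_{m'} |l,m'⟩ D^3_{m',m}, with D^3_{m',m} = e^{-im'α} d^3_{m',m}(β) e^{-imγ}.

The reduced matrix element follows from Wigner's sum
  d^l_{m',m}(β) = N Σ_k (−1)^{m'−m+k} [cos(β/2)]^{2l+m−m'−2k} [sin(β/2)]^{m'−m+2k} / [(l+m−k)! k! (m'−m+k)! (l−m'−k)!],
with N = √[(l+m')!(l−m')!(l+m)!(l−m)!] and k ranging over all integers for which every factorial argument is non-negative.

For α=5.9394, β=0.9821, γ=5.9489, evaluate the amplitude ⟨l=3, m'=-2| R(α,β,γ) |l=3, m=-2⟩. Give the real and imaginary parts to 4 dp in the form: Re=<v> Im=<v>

D^3_{-2,-2}(5.9394,0.9821,5.9489) = e^{-i·-2·5.9394}·d^3_{-2,-2}(0.9821)·e^{-i·-2·5.9489}. Compute d first:
c=cos(0.9821/2)=0.881838, s=sin(0.9821/2)=0.471552; N=√[1·120·1·120]=120.000000
k∈{0,1} keeps every argument non-negative
  k=0: (−1)^0·120.0000/(120)·0.8818^6·0.4716^0 = +0.470255
  k=1: (−1)^1·120.0000/(24)·0.8818^4·0.4716^2 = -0.672334
d^3_{-2,-2}(0.9821) = +0.470255 -0.672334 = -0.202079
Attach z-rotation phases: D = e^{-i(-2)(5.9394)}·(-0.202079)·e^{-i(-2)(5.9489)} = -0.043045+0.197441i

Re=-0.0430 Im=0.1974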